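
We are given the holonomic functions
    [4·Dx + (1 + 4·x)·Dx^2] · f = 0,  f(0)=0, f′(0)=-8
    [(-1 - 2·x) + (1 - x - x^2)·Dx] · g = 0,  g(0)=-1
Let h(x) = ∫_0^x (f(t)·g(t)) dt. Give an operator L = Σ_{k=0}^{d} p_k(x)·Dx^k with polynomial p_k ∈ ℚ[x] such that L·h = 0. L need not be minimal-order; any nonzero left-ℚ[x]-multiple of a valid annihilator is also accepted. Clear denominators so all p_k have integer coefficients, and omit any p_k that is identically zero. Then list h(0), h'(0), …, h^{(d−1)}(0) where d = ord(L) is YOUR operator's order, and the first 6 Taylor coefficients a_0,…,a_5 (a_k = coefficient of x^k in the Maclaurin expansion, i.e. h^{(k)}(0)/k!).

L = (6 + 16·x)·Dx + (-2 + 16·x + 20·x^2)·Dx^2 + (-1 - 3·x + 5·x^2 + 4·x^3)·Dx^3  (order 3).
h: a_k = 0, 0, 4, -8/3, 32/3, -56/3, …
ICs: h(0) = 0, h′(0) = 0, h′′(0) = 8.

f: a_k = 0, -8, 16, -128/3, 128, -2048/5, …
g: a_k = -1, -1, -2, -3, -5, -8, …
Sym-product of L_f,L_g gives L₀ (≤ ord 2).
h=∫₀ˣh₀: take L = L₀·Dx.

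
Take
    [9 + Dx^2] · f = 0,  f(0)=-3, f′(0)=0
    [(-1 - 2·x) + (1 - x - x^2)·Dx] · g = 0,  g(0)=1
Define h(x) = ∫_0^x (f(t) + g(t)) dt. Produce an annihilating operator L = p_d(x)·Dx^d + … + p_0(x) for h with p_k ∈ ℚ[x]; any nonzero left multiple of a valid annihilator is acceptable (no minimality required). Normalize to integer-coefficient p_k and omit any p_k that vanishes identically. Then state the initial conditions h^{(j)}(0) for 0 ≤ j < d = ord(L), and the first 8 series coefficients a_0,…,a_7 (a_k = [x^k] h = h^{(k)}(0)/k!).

f: a_k = -3, 0, 27/2, 0, -81/8, 0, 243/80, 0, …
g: a_k = 1, 1, 2, 3, 5, 8, 13, 21, …
Sum ⇒ L₀ = lclm(L_f,L_g) in ℚ(x)⟨Dx⟩.
h=∫h₀ ⇒ L = L₀·Dx.
L = (-243 - 432·x + 81·x^2 - 216·x^3 - 405·x^4 - 162·x^5)·Dx + (117 - 225·x - 36·x^2 + 297·x^3 - 54·x^4 - 243·x^5 - 81·x^6)·Dx^2 + (-27 - 48·x + 9·x^2 - 24·x^3 - 45·x^4 - 18·x^5)·Dx^3 + (13 - 25·x - 4·x^2 + 33·x^3 - 6·x^4 - 27·x^5 - 9·x^6)·Dx^4  (order 4).
h: a_k = 0, -2, 1/2, 31/6, 3/4, -41/40, 4/3, 1283/560, …
ICs: h(0) = 0, h′(0) = -2, h′′(0) = 1, h′′′(0) = 31.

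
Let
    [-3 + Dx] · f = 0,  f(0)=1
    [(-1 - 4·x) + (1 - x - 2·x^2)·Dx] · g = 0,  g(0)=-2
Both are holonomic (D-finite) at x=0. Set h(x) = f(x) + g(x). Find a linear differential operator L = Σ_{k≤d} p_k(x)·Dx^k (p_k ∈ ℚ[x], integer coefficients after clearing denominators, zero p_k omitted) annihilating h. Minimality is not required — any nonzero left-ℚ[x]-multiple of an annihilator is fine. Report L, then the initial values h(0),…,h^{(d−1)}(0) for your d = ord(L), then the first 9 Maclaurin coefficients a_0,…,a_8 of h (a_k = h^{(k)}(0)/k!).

L = (9 + 9·x + 126·x^2 + 72·x^3) + (3 - 30·x - 51·x^2 + 36·x^3 + 36·x^4)·Dx + (-2 + 9·x + 3·x^2 - 20·x^3 - 12·x^4)·Dx^2  (order 2).
h: a_k = -1, 1, -3/2, -11/2, -149/8, -1599/40, -6799/80, -94957/560, -1531431/4480, …
ICs: h(0) = -1, h′(0) = 1.

f: a_k = 1, 3, 9/2, 9/2, 27/8, 81/40, 81/80, 243/560, 729/4480, …
g: a_k = -2, -2, -6, -10, -22, -42, -86, -170, -342, …
f+g: L₀ = lclm(L_f,L_g), ord ≤ 1+1.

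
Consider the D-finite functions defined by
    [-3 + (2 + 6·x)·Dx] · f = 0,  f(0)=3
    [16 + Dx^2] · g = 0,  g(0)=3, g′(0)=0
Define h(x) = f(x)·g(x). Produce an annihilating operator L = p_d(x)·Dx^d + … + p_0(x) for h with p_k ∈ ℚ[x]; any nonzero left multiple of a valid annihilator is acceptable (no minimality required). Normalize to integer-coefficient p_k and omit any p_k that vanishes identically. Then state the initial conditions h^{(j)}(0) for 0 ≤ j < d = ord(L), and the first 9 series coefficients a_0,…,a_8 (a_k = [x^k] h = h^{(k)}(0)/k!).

L = (91 + 384·x + 576·x^2) + (-12 - 36·x)·Dx + (4 + 24·x + 36·x^2)·Dx^2  (order 2).
h: a_k = 9, 27/2, -657/8, -1485/16, 19011/128, 21069/256, -337609/5120, -778737/10240, 82369729/1146880, …
ICs: h(0) = 9, h′(0) = 27/2.

f: a_k = 3, 9/2, -27/8, 81/16, -1215/128, 5103/256, -45927/1024, 216513/2048, -8444007/32768, …
g: a_k = 3, 0, -24, 0, 32, 0, -256/15, 0, 512/105, …
h₀=f·g: eliminate ⇒ L₀, order ≤ 1·2.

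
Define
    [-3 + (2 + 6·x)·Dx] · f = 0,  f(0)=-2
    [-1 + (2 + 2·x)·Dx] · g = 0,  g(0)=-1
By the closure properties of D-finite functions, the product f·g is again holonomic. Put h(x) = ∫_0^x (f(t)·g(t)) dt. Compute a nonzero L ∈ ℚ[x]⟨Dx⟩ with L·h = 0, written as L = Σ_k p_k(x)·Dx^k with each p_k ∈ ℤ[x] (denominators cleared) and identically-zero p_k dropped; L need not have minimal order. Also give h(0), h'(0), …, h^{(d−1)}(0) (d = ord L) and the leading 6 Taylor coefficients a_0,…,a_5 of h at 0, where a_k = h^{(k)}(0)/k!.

L = (-2 - 3·x)·Dx + (1 + 4·x + 3·x^2)·Dx^2  (order 2).
h: a_k = 0, 2, 2, -1/3, 1/2, -17/20, …
ICs: h(0) = 0, h′(0) = 2.

f: a_k = -2, -3, 9/4, -27/8, 405/64, -1701/128, …
g: a_k = -1, -1/2, 1/8, -1/16, 5/128, -7/256, …
L₀ := L_f ⊗_s L_g (sym. prod.), ord ≤ 1.
h=∫₀ˣh₀: take L = L₀·Dx.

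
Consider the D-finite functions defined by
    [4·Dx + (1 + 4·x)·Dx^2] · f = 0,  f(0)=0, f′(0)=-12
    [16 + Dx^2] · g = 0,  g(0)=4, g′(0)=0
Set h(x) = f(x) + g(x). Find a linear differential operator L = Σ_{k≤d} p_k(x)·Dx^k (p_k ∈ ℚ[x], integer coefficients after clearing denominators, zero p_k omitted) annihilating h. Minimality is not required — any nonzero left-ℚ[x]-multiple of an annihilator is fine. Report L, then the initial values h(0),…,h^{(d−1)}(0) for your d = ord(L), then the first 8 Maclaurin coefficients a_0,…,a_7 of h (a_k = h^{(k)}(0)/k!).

L = (448 + 512·x + 1024·x^2)·Dx + (48 + 320·x + 768·x^2 + 1024·x^3)·Dx^2 + (28 + 32·x + 64·x^2)·Dx^3 + (3 + 20·x + 48·x^2 + 64·x^3)·Dx^4  (order 4).
h: a_k = 4, -12, -8, -64, 704/3, -3072/5, 91136/45, -49152/7, …
ICs: h(0) = 4, h′(0) = -12, h′′(0) = -16, h′′′(0) = -384.

f: a_k = 0, -12, 24, -64, 192, -3072/5, 2048, -49152/7, …
g: a_k = 4, 0, -32, 0, 128/3, 0, -1024/45, 0, …
f+g: L₀ = lclm(L_f,L_g), ord ≤ 2+2.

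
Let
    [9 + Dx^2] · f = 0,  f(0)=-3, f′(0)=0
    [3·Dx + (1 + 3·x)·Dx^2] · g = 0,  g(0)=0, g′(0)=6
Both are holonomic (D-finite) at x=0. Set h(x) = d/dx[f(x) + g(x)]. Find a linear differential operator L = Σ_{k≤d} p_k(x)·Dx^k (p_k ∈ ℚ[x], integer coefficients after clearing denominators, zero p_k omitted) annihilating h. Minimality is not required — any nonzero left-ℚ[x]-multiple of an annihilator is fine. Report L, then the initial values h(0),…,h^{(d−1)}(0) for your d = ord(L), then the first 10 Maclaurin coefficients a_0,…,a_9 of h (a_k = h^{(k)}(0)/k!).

f: a_k = -3, 0, 27/2, 0, -81/8, 0, 243/80, 0, -2187/4480, 0, …
g: a_k = 0, 6, -9, 18, -81/2, 486/5, -243, 4374/7, -6561/4, 4374, …
Weyl lclm of L_f,L_g ⇒ L₀ (ord ≤ 4).
h=h₀': d/dx-closure on L₀ ⇒ L.
L = (63 + 54·x + 81·x^2) + (9 + 45·x + 81·x^2 + 81·x^3)·Dx + (7 + 6·x + 9·x^2)·Dx^2 + (1 + 5·x + 9·x^2 + 9·x^3)·Dx^3  (order 3).
h: a_k = 6, 9, 54, -405/2, 486, -57591/40, 4374, -7350507/560, 39366, -529076853/4480, …
ICs: h(0) = 6, h′(0) = 9, h′′(0) = 108.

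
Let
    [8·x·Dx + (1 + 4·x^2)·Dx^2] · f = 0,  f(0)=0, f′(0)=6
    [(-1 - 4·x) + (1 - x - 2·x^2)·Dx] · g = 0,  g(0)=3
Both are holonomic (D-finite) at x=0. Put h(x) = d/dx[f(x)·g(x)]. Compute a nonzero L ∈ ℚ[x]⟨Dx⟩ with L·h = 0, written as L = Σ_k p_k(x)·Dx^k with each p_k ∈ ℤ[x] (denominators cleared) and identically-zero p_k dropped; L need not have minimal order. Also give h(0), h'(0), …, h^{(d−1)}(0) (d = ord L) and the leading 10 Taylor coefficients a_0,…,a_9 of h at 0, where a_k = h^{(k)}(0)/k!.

L = (288·x^2 + 384·x^3 + 1152·x^4) + (5 + 24·x + 36·x^2 + 128·x^3 + 384·x^4 + 768·x^5)·Dx + (-1 - x - 12·x^2 + 12·x^3 - 8·x^4 + 64·x^5 + 96·x^6)·Dx^2  (order 2).
h: a_k = 18, 36, 90, 264, 918, 9468/5, 18138/5, 64368/7, 849834/35, 349772/7, …
ICs: h(0) = 18, h′(0) = 36.

f: a_k = 0, 6, 0, -8, 0, 96/5, 0, -384/7, 0, 512/3, …
g: a_k = 3, 3, 9, 15, 33, 63, 129, 255, 513, 1023, …
h₀=f·g: eliminate ⇒ L₀, order ≤ 2·1.
Derive L from L₀ (diff closure).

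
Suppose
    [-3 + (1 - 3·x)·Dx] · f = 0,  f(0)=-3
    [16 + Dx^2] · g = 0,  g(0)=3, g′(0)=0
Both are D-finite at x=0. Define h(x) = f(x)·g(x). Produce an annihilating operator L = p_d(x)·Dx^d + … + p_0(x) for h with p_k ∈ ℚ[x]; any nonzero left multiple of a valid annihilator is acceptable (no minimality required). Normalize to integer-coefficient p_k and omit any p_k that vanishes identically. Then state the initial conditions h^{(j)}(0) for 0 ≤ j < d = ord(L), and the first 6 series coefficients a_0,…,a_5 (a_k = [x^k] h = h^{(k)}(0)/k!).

L = (-16 + 48·x) + 6·Dx + (-1 + 3·x)·Dx^2  (order 2).
h: a_k = -9, -27, -9, -27, -177, -531, …
ICs: h(0) = -9, h′(0) = -27.

f: a_k = -3, -9, -27, -81, -243, -729, …
g: a_k = 3, 0, -24, 0, 32, 0, …
Sym-product of L_f,L_g gives L₀ (≤ ord 2).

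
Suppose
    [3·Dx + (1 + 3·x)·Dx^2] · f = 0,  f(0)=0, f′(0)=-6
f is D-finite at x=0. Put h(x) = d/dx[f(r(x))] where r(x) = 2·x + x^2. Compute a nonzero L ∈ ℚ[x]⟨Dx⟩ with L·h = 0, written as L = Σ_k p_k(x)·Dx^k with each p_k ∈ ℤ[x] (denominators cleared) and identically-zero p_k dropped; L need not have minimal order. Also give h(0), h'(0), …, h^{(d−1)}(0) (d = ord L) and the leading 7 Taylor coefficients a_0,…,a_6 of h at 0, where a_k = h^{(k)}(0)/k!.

L = (5 + 6·x + 3·x^2) + (1 + 7·x + 9·x^2 + 3·x^3)·Dx  (order 1).
h: a_k = -12, 60, -324, 1764, -9612, 52380, -285444, …
ICs: h(0) = -12.

f: a_k = 0, -6, 9, -18, 81/2, -486/5, 243, …
f∘r: x↦r, Dx↦Dx/r' in L_f ⇒ L₀.
Derive L from L₀ (diff closure).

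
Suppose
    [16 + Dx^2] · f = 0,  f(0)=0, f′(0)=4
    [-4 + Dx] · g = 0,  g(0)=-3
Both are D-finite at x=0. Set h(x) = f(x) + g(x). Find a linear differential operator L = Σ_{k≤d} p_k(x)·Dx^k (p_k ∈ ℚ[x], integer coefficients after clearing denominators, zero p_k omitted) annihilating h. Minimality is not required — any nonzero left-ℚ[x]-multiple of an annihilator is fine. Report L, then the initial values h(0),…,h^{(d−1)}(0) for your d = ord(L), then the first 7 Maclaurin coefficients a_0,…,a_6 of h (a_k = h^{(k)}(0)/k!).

f: a_k = 0, 4, 0, -32/3, 0, 128/15, 0, …
g: a_k = -3, -12, -24, -32, -32, -128/5, -256/15, …
Sum ⇒ L₀ = lclm(L_f,L_g) in ℚ(x)⟨Dx⟩.
L = -64 + 16·Dx - 4·Dx^2 + Dx^3  (order 3).
h: a_k = -3, -8, -24, -128/3, -32, -256/15, -256/15, …
ICs: h(0) = -3, h′(0) = -8, h′′(0) = -48.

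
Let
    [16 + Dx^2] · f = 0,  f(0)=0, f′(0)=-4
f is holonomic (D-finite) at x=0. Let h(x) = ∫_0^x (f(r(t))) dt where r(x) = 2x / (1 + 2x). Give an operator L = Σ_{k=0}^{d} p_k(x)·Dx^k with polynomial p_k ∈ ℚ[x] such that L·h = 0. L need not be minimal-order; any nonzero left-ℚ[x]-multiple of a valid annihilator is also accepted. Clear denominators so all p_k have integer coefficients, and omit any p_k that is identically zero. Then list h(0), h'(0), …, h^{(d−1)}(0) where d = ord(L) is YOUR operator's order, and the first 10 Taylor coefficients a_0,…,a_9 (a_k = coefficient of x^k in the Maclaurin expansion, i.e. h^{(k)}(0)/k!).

L = 64·Dx + (4 + 24·x + 48·x^2 + 32·x^3)·Dx^2 + (1 + 8·x + 24·x^2 + 32·x^3 + 16·x^4)·Dx^3  (order 3).
h: a_k = 0, 0, -4, 16/3, 40/3, -448/5, 12352/45, -3840/7, 157504/315, 644096/405, …
ICs: h(0) = 0, h′(0) = 0, h′′(0) = -8.

f: a_k = 0, -4, 0, 32/3, 0, -128/15, 0, 1024/315, 0, -2048/2835, …
f∘r: x↦r, Dx↦Dx/r' in L_f ⇒ L₀.
Integrate: L := L₀·Dx.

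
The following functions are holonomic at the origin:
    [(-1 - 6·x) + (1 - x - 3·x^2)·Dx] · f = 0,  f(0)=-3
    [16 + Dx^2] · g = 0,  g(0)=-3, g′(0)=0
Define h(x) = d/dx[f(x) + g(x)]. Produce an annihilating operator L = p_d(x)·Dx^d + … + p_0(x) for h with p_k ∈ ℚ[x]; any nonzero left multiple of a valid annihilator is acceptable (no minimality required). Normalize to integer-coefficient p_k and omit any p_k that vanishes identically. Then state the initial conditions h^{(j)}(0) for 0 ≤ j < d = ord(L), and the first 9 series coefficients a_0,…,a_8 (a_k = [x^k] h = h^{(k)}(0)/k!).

f: a_k = -3, -3, -12, -21, -57, -120, -291, -651, -1524, …
g: a_k = -3, 0, 24, 0, -32, 0, 256/15, 0, -512/105, …
Weyl lclm of L_f,L_g ⇒ L₀ (ord ≤ 3).
Differentiate: ansatz ord ≤ ord L₀ ⇒ L.
L = (4672 + 20416·x + 66304·x^2 + 32640·x^3 + 66240·x^4 + 62208·x^5 + 62208·x^6) + (-464 - 2352·x + 3792·x^2 + 6752·x^3 - 2400·x^4 + 5184·x^5 + 24192·x^6 + 20736·x^7)·Dx + (292 + 1276·x + 4144·x^2 + 2040·x^3 + 4140·x^4 + 3888·x^5 + 3888·x^6)·Dx^2 + (-29 - 147·x + 237·x^2 + 422·x^3 - 150·x^4 + 324·x^5 + 1512·x^6 + 1296·x^7)·Dx^3  (order 3).
h: a_k = -3, 24, -63, -356, -600, -8218/5, -4557, -1284256/105, -31293, …
ICs: h(0) = -3, h′(0) = 24, h′′(0) = -126.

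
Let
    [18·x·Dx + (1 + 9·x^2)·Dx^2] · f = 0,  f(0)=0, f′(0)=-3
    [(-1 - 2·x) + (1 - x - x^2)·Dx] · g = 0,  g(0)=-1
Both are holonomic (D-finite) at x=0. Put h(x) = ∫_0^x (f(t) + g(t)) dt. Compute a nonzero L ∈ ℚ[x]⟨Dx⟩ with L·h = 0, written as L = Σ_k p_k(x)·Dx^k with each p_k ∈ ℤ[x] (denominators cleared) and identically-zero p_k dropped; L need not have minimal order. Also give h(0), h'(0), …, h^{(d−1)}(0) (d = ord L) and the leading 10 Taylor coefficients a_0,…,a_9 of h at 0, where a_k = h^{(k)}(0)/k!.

L = (36 - 144·x - 1440·x^2 - 2376·x^3 - 3186·x^4 - 486·x^6)·Dx^2 + (-18 - 24·x + 108·x^2 - 444·x^3 - 2313·x^4 - 2178·x^5 - 243·x^6 - 486·x^7)·Dx^3 + (2 + 10·x + 34·x^2 + 48·x^3 + 123·x^4 - 387·x^5 - 198·x^6 - 81·x^7 - 81·x^8)·Dx^4  (order 4).
h: a_k = 0, -1, -2, -2/3, 3/2, -1, -283/30, -13/7, 255/7, -34/9, …
ICs: h(0) = 0, h′(0) = -1, h′′(0) = -4, h′′′(0) = -4.

f: a_k = 0, -3, 0, 9, 0, -243/5, 0, 2187/7, 0, -2187, …
g: a_k = -1, -1, -2, -3, -5, -8, -13, -21, -34, -55, …
h₀=f+g: left-lcm gives L₀, ord ≤ 3.
h=∫₀ˣh₀: take L = L₀·Dx.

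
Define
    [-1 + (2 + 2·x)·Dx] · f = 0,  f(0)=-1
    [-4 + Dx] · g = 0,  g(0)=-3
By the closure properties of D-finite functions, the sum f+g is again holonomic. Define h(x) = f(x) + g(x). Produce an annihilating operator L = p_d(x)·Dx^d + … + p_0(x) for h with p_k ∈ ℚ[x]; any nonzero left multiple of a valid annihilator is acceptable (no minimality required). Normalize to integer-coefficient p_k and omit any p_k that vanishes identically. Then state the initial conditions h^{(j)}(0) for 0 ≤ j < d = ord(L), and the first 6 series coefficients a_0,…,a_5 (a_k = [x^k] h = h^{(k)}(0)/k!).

L = (36 + 32·x) + (-65 - 128·x - 64·x^2)·Dx + (14 + 30·x + 16·x^2)·Dx^2  (order 2).
h: a_k = -4, -25/2, -191/8, -513/16, -4091/128, -32803/1280, …
ICs: h(0) = -4, h′(0) = -25/2.

f: a_k = -1, -1/2, 1/8, -1/16, 5/128, -7/256, …
g: a_k = -3, -12, -24, -32, -32, -128/5, …
h₀=f+g: left-lcm gives L₀, ord ≤ 2.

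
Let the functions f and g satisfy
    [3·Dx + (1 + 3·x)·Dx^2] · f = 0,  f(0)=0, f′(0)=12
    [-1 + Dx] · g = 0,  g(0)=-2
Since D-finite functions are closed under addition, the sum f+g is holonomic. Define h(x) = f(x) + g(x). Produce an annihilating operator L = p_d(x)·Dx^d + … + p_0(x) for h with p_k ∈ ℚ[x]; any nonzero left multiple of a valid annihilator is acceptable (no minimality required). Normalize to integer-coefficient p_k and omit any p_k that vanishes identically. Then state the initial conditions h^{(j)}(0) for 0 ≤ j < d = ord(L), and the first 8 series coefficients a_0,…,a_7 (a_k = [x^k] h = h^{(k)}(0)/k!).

L = (-21 - 9·x)·Dx + (17 - 6·x - 9·x^2)·Dx^2 + (4 + 15·x + 9·x^2)·Dx^3  (order 3).
h: a_k = -2, 10, -19, 107/3, -973/12, 11663/60, -174961/360, 449897/360, …
ICs: h(0) = -2, h′(0) = 10, h′′(0) = -38.

f: a_k = 0, 12, -18, 36, -81, 972/5, -486, 8748/7, …
g: a_k = -2, -2, -1, -1/3, -1/12, -1/60, -1/360, -1/2520, …
f+g: L₀ = lclm(L_f,L_g), ord ≤ 2+1.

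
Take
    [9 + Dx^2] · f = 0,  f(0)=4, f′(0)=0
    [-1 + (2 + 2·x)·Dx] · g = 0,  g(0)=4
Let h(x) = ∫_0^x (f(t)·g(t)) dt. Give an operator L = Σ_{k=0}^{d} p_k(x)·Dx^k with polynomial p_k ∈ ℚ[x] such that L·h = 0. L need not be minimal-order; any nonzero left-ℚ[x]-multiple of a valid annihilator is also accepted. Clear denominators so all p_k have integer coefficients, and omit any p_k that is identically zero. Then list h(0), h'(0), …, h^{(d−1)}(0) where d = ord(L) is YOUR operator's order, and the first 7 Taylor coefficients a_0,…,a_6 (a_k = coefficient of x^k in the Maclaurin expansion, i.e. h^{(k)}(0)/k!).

f: a_k = 4, 0, -18, 0, 27/2, 0, -81/20, …
g: a_k = 4, 2, -1/2, 1/4, -5/32, 7/64, -21/256, …
L₀ := L_f ⊗_s L_g (sym. prod.), ord ≤ 2.
Integrate: L := L₀·Dx.
L = (39 + 72·x + 36·x^2)·Dx + (-4 - 4·x)·Dx^2 + (4 + 8·x + 4·x^2)·Dx^3  (order 3).
h: a_k = 0, 16, 4, -74/3, -35/4, 499/40, 367/96, …
ICs: h(0) = 0, h′(0) = 16, h′′(0) = 8.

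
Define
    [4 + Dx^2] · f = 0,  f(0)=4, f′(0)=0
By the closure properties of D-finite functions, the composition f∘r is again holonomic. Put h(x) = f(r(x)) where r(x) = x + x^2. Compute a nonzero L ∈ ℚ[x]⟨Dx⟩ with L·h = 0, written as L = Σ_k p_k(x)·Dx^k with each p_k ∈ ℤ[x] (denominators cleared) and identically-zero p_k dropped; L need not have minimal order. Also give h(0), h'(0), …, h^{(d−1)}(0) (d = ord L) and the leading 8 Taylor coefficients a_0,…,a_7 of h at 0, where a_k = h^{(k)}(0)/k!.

L = (4 + 24·x + 48·x^2 + 32·x^3) - 2·Dx + (1 + 2·x)·Dx^2  (order 2).
h: a_k = 4, 0, -8, -16, -16/3, 32/3, 704/45, 128/15, …
ICs: h(0) = 4, h′(0) = 0.

f: a_k = 4, 0, -8, 0, 8/3, 0, -16/45, 0, …
L₀ from L_f via x↦r, Dx↦r'^{-1}Dx.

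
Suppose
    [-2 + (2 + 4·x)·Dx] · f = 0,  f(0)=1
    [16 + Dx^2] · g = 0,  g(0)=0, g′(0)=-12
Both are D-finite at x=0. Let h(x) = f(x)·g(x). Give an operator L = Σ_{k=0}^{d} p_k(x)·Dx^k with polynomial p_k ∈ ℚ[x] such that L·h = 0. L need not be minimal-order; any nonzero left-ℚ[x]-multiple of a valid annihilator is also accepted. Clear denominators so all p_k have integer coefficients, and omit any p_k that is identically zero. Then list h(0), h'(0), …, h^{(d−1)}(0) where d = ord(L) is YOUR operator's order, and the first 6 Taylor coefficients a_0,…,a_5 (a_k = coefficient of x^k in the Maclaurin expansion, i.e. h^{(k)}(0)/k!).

f: a_k = 1, 1, -1/2, 1/2, -5/8, 7/8, …
g: a_k = 0, -12, 0, 32, 0, -128/5, …
L₀ := L_f ⊗_s L_g (sym. prod.), ord ≤ 2.
L = (19 + 64·x + 64·x^2) + (-2 - 4·x)·Dx + (1 + 4·x + 4·x^2)·Dx^2  (order 2).
h: a_k = 0, -12, -12, 38, 26, -341/10, …
ICs: h(0) = 0, h′(0) = -12.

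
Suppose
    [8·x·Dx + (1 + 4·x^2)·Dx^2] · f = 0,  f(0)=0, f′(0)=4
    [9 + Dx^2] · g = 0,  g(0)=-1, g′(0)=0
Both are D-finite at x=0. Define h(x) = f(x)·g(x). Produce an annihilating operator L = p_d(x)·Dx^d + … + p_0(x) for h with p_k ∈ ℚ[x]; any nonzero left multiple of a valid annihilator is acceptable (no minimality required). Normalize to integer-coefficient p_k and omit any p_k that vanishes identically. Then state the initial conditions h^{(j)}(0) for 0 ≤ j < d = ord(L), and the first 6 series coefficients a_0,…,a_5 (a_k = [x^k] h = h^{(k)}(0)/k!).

L = (2925 + 31536·x^2 + 95904·x^4 + 186624·x^6 + 186624·x^8) + (2448·x + 20160·x^3 + 62208·x^5 + 82944·x^7)·Dx + (442 + 5088·x^2 + 19008·x^4 + 41472·x^6 + 41472·x^8)·Dx^2 + (272·x + 2240·x^3 + 6912·x^5 + 9216·x^7)·Dx^3 + (13 + 176·x^2 + 928·x^4 + 2304·x^6 + 2304·x^8)·Dx^4  (order 4).
h: a_k = 0, -4, 0, 70/3, 0, -503/10, …
ICs: h(0) = 0, h′(0) = -4, h′′(0) = 0, h′′′(0) = 140.

f: a_k = 0, 4, 0, -16/3, 0, 64/5, …
g: a_k = -1, 0, 9/2, 0, -27/8, 0, …
L₀ := L_f ⊗_s L_g (sym. prod.), ord ≤ 4.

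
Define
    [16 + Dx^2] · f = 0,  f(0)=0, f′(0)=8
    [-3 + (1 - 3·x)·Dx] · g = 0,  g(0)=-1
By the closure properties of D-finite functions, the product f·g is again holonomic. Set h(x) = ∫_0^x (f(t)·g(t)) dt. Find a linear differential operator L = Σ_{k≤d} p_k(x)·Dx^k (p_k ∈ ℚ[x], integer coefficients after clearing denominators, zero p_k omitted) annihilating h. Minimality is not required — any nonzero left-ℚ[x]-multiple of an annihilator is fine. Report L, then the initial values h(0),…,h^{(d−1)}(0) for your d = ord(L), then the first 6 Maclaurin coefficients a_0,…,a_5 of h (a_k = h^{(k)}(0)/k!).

f: a_k = 0, 8, 0, -64/3, 0, 256/15, …
g: a_k = -1, -3, -9, -27, -81, -243, …
h₀=f·g: eliminate ⇒ L₀, order ≤ 2·1.
h=∫₀ˣh₀: take L = L₀·Dx.
L = (-16 + 48·x)·Dx + 6·Dx^2 + (-1 + 3·x)·Dx^3  (order 3).
h: a_k = 0, 0, -4, -8, -38/3, -152/5, …
ICs: h(0) = 0, h′(0) = 0, h′′(0) = -8.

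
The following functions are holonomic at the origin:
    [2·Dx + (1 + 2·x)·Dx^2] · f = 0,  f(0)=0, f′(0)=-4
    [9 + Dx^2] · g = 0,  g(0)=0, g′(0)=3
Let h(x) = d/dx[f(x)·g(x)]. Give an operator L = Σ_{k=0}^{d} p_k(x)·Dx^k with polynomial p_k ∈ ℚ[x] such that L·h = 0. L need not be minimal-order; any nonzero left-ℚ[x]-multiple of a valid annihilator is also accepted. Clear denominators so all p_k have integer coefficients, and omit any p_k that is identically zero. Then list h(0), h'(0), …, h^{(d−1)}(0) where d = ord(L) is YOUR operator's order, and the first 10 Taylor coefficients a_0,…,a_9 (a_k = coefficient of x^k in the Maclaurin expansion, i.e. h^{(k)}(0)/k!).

L = (-1890 - 5103·x + 24057·x^2 + 163296·x^3 + 344088·x^4 + 314928·x^5 + 104976·x^6) + (-297 + 1998·x + 19440·x^2 + 51840·x^3 + 58320·x^4 + 23328·x^5)·Dx + (-147 + 738·x + 11106·x^2 + 44064·x^3 + 80352·x^4 + 69984·x^5 + 23328·x^6)·Dx^2 + (-33 + 222·x + 2160·x^2 + 5760·x^3 + 6480·x^4 + 2592·x^5)·Dx^3 + (7 + 145·x + 937·x^2 + 2880·x^3 + 4680·x^4 + 3888·x^5 + 1296·x^6)·Dx^4  (order 4).
h: a_k = 0, -24, 36, 8, 30, -135, 2527/10, -3426/7, 27837/28, -481403/240, …
ICs: h(0) = 0, h′(0) = -24, h′′(0) = 72, h′′′(0) = 48.

f: a_k = 0, -4, 4, -16/3, 8, -64/5, 64/3, -256/7, 64, -1024/9, …
g: a_k = 0, 3, 0, -9/2, 0, 81/40, 0, -243/560, 0, 243/4480, …
h₀=f·g: eliminate ⇒ L₀, order ≤ 2·2.
h=h₀': d/dx-closure on L₀ ⇒ L.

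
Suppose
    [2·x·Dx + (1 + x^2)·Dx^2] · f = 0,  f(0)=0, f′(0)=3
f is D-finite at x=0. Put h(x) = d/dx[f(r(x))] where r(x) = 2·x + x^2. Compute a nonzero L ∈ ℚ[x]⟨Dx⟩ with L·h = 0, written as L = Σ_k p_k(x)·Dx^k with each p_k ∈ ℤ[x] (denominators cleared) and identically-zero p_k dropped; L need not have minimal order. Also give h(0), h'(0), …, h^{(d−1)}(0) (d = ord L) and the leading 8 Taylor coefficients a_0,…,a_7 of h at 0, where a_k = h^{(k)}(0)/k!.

f: a_k = 0, 3, 0, -1, 0, 3/5, 0, -3/7, …
L₀ from L_f via x↦r, Dx↦r'^{-1}Dx.
h=h₀': d/dx-closure on L₀ ⇒ L.
L = (-1 + 8·x + 16·x^2 + 12·x^3 + 3·x^4) + (1 + x + 4·x^2 + 8·x^3 + 5·x^4 + x^5)·Dx  (order 1).
h: a_k = 6, 6, -24, -48, 66, 282, -48, -1344, …
ICs: h(0) = 6.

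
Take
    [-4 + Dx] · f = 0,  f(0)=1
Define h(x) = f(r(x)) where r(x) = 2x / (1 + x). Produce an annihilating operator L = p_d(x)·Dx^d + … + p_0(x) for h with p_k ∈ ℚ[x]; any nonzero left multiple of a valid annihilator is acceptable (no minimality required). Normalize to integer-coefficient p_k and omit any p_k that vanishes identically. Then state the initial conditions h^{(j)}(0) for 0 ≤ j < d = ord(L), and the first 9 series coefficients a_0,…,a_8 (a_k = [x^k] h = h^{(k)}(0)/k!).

f: a_k = 1, 4, 8, 32/3, 32/3, 128/15, 256/45, 1024/315, 512/315, …
Substitute x→r, Dx→(1/r')Dx; clear ⇒ L₀.
L = -8 + (1 + 2·x + x^2)·Dx  (order 1).
h: a_k = 1, 8, 24, 88/3, 8/3, -88/5, 184/45, 3224/315, -376/35, …
ICs: h(0) = 1.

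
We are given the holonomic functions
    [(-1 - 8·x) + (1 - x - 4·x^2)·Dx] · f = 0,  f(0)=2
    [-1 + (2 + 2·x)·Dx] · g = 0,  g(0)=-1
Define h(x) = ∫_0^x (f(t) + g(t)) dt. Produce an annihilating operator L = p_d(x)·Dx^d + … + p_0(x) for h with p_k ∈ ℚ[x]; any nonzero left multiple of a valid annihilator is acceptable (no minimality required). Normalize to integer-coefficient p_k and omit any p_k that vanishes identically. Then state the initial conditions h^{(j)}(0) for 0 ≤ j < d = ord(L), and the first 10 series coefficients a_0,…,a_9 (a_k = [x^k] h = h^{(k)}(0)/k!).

f: a_k = 2, 2, 10, 18, 58, 130, 362, 882, 2330, 5858, …
g: a_k = -1, -1/2, 1/8, -1/16, 5/128, -7/256, 21/1024, -33/2048, 429/32768, -715/65536, …
L₀ := lclm(L_f,L_g); ord L₀ ≤ 1+1.
h=∫₀ˣh₀: take L = L₀·Dx.
L = (-21 - 75·x - 228·x^2 - 160·x^3)·Dx + (41 + 174·x + 609·x^2 + 872·x^3 + 400·x^4)·Dx^2 + (-2 - 38·x - 30·x^2 + 198·x^3 + 352·x^4 + 160·x^5)·Dx^3  (order 3).
h: a_k = 0, 1, 3/4, 27/8, 287/64, 7429/640, 11091/512, 370709/7168, 1806303/16384, 76349869/294912, …
ICs: h(0) = 0, h′(0) = 1, h′′(0) = 3/2.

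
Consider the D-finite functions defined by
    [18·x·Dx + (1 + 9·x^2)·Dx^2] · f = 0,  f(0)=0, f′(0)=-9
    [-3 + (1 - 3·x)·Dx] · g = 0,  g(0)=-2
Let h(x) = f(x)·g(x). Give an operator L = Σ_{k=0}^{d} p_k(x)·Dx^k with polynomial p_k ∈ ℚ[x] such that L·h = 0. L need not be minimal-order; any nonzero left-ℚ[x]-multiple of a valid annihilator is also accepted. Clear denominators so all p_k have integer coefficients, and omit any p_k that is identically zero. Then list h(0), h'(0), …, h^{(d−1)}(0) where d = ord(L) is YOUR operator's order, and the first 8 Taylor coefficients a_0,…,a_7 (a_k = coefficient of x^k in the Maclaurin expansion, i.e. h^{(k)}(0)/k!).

f: a_k = 0, -9, 0, 27, 0, -729/5, 0, 6561/7, …
g: a_k = -2, -6, -18, -54, -162, -486, -1458, -4374, …
Product ⇒ symmetric product L₀, ord ≤ 2.
L = 54·x + (6 - 18·x + 108·x^2)·Dx + (-1 + 3·x - 9·x^2 + 27·x^3)·Dx^2  (order 2).
h: a_k = 0, 18, 54, 108, 324, 6318/5, 18954/5, 332424/35, …
ICs: h(0) = 0, h′(0) = 18.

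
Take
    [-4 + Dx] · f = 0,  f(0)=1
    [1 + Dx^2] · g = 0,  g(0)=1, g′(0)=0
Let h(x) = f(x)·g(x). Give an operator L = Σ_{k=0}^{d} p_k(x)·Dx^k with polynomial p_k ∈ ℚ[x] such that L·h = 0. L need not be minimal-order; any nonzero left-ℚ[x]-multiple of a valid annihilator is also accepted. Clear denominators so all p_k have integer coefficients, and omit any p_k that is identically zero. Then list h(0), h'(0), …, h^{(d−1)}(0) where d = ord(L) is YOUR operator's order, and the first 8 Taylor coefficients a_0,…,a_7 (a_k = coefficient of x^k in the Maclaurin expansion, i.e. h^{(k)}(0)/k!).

f: a_k = 1, 4, 8, 32/3, 32/3, 128/15, 256/45, 1024/315, …
g: a_k = 1, 0, -1/2, 0, 1/24, 0, -1/720, 0, …
Product ⇒ symmetric product L₀, ord ≤ 2.
L = 17 - 8·Dx + Dx^2  (order 2).
h: a_k = 1, 4, 15/2, 26/3, 161/24, 101/30, 11/16, -727/1260, …
ICs: h(0) = 1, h′(0) = 4.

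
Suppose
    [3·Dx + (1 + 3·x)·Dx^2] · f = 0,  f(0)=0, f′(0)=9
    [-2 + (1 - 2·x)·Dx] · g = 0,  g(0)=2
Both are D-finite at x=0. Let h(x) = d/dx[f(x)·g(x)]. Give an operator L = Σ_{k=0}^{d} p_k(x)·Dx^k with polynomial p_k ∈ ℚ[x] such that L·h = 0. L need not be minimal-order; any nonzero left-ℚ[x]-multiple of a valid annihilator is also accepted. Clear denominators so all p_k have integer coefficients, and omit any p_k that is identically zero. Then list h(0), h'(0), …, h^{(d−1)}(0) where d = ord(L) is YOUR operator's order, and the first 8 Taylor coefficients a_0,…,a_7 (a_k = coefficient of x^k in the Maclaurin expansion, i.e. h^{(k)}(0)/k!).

f: a_k = 0, 9, -27/2, 27, -243/4, 729/5, -729/2, 6561/7, …
g: a_k = 2, 4, 8, 16, 32, 64, 128, 256, …
h₀=f·g: eliminate ⇒ L₀, order ≤ 2·1.
h=h₀': d/dx-closure on L₀ ⇒ L.
L = 24 + 30·x·Dx + (-1 - x + 6·x^2)·Dx^2  (order 2).
h: a_k = 18, 18, 216, 90, 1683, -1674/5, 61704/5, -390546/35, …
ICs: h(0) = 18, h′(0) = 18.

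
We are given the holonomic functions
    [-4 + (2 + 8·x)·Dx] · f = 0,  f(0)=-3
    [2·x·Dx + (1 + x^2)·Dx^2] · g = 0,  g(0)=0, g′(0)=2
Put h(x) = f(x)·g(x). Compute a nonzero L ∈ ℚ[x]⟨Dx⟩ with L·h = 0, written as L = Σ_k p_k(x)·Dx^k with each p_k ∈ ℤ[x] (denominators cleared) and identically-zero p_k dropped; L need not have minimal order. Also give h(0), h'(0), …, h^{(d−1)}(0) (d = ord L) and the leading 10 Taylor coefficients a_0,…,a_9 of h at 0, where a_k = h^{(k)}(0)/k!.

L = (12 - 4·x - 4·x^2) + (-4 - 14·x + 12·x^2 + 16·x^3)·Dx + (1 + 8·x + 17·x^2 + 8·x^3 + 16·x^4)·Dx^2  (order 2).
h: a_k = 0, -6, -12, 14, -20, 274/5, -812/5, 17054/35, -53588/35, 104782/21, …
ICs: h(0) = 0, h′(0) = -6.

f: a_k = -3, -6, 6, -12, 30, -84, 252, -792, 2574, -8580, …
g: a_k = 0, 2, 0, -2/3, 0, 2/5, 0, -2/7, 0, 2/9, …
Product ⇒ symmetric product L₀, ord ≤ 2.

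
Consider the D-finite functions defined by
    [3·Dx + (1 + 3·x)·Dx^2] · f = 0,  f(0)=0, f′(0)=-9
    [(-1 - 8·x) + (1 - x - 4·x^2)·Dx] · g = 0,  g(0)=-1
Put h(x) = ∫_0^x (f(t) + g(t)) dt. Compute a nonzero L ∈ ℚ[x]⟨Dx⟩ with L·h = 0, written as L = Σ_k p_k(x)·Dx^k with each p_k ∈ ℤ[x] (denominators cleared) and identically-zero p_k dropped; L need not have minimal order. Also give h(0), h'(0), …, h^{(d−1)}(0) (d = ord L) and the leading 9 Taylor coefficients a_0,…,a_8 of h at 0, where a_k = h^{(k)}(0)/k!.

f: a_k = 0, -9, 27/2, -27, 243/4, -729/5, 729/2, -6561/7, 19683/8, …
g: a_k = -1, -1, -5, -9, -29, -65, -181, -441, -1165, …
Sum ⇒ L₀ = lclm(L_f,L_g) in ℚ(x)⟨Dx⟩.
h=∫₀ˣh₀: take L = L₀·Dx.
L = (-342 - 2178·x - 6624·x^2 - 6336·x^3 - 6912·x^4)·Dx^2 + (-36 - 696·x - 4356·x^2 - 10176·x^3 - 12960·x^4 - 11520·x^5)·Dx^3 + (13 + 101·x + 191·x^2 - 225·x^3 - 1440·x^4 - 2928·x^5 - 2304·x^6)·Dx^4  (order 4).
h: a_k = 0, -1, -5, 17/6, -9, 127/20, -527/15, 367/14, -1206/7, …
ICs: h(0) = 0, h′(0) = -1, h′′(0) = -10, h′′′(0) = 17.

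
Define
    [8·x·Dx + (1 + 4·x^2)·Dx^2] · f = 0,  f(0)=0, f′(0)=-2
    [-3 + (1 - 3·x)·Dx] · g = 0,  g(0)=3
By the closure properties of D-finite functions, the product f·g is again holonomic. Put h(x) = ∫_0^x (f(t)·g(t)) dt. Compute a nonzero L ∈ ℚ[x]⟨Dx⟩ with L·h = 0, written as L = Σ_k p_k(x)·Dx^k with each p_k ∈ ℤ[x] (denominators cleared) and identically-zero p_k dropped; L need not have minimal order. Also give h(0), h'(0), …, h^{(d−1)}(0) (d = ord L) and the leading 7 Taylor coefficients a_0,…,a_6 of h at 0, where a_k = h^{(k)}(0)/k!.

f: a_k = 0, -2, 0, 8/3, 0, -32/5, 0, …
g: a_k = 3, 9, 27, 81, 243, 729, 2187, …
Product ⇒ symmetric product L₀, ord ≤ 2.
∫: right-multiply L₀ by Dx.
L = 24·x·Dx + (6 - 8·x + 48·x^2)·Dx^2 + (-1 + 3·x - 4·x^2 + 12·x^3)·Dx^3  (order 3).
h: a_k = 0, 0, -3, -6, -23/2, -138/5, -361/5, …
ICs: h(0) = 0, h′(0) = 0, h′′(0) = -6.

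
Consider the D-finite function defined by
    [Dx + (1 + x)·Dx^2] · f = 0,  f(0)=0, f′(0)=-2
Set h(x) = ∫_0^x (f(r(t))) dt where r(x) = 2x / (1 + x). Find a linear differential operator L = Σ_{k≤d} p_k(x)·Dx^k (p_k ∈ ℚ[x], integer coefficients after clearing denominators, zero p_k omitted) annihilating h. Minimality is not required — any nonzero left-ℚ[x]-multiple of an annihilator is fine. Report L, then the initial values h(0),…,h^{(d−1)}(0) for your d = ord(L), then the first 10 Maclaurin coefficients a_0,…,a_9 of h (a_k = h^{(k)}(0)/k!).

f: a_k = 0, -2, 1, -2/3, 1/2, -2/5, 1/3, -2/7, 1/4, -2/9, …
Change of var in L_f (x↦r) gives L₀.
Integrate: L := L₀·Dx.
L = (4 + 6·x)·Dx^2 + (1 + 4·x + 3·x^2)·Dx^3  (order 3).
h: a_k = 0, 0, -2, 8/3, -13/3, 8, -242/15, 104/3, -1093/14, 1640/9, …
ICs: h(0) = 0, h′(0) = 0, h′′(0) = -4.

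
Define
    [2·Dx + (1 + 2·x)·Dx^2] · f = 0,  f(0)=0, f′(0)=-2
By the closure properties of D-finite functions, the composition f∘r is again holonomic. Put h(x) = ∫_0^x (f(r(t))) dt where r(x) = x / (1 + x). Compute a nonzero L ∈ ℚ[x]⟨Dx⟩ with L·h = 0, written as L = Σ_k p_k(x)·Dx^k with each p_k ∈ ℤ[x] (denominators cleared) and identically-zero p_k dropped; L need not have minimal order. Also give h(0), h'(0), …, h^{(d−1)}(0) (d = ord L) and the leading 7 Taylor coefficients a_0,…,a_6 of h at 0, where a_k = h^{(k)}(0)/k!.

L = (4 + 6·x)·Dx^2 + (1 + 4·x + 3·x^2)·Dx^3  (order 3).
h: a_k = 0, 0, -1, 4/3, -13/6, 4, -121/15, …
ICs: h(0) = 0, h′(0) = 0, h′′(0) = -2.

f: a_k = 0, -2, 2, -8/3, 4, -32/5, 32/3, …
h₀=f(r): pull back L_f along r ⇒ L₀.
h=∫h₀ ⇒ L = L₀·Dx.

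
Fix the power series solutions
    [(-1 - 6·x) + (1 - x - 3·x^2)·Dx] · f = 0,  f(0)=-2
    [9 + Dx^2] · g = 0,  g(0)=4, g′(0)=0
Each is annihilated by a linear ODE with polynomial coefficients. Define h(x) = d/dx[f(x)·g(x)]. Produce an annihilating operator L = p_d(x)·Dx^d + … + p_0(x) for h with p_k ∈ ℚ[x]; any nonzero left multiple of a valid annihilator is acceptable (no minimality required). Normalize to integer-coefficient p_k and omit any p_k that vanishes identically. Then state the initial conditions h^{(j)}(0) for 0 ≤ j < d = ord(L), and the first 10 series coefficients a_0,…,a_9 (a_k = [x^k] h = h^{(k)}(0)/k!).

L = (-15 - 54·x - 135·x^2 + 162·x^3 + 243·x^4) + (6·x + 54·x^2 + 108·x^3)·Dx + (1 - 4·x - 9·x^2 + 18·x^3 + 27·x^4)·Dx^2  (order 2).
h: a_k = -8, 8, -60, -140, -475, -5757/5, -33383/10, -118037/14, -12522393/560, -31618591/560, …
ICs: h(0) = -8, h′(0) = 8.

f: a_k = -2, -2, -8, -14, -38, -80, -194, -434, -1016, -2318, …
g: a_k = 4, 0, -18, 0, 27/2, 0, -81/20, 0, 729/1120, 0, …
Product ⇒ symmetric product L₀, ord ≤ 2.
h₀' ⇒ L via d/dx closure of L₀.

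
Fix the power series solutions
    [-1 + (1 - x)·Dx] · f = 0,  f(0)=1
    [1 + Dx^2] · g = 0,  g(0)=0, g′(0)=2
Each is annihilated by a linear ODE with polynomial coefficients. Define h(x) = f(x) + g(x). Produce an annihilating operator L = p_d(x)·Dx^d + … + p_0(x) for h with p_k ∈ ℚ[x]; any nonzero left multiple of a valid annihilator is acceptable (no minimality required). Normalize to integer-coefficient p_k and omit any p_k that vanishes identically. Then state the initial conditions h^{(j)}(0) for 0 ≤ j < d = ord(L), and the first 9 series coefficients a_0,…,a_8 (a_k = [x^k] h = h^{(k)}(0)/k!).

L = (7 - 2·x + x^2) + (-3 + 5·x - 3·x^2 + x^3)·Dx + (7 - 2·x + x^2)·Dx^2 + (-3 + 5·x - 3·x^2 + x^3)·Dx^3  (order 3).
h: a_k = 1, 3, 1, 2/3, 1, 61/60, 1, 2519/2520, 1, …
ICs: h(0) = 1, h′(0) = 3, h′′(0) = 2.

f: a_k = 1, 1, 1, 1, 1, 1, 1, 1, 1, …
g: a_k = 0, 2, 0, -1/3, 0, 1/60, 0, -1/2520, 0, …
Weyl lclm of L_f,L_g ⇒ L₀ (ord ≤ 3).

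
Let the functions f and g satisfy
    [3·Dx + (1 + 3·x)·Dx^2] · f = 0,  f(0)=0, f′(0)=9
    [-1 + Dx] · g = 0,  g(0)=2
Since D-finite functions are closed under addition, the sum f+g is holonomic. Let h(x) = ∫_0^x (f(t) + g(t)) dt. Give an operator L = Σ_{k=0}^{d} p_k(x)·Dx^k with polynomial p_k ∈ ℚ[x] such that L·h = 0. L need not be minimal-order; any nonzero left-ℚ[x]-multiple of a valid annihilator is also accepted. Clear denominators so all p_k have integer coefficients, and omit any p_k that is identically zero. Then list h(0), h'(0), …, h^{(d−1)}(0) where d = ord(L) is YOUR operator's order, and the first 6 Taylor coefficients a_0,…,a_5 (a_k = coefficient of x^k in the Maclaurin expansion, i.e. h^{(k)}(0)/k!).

f: a_k = 0, 9, -27/2, 27, -243/4, 729/5, …
g: a_k = 2, 2, 1, 1/3, 1/12, 1/60, …
f+g: L₀ = lclm(L_f,L_g), ord ≤ 2+1.
Integrate: L := L₀·Dx.
L = (-21 - 9·x)·Dx^2 + (17 - 6·x - 9·x^2)·Dx^3 + (4 + 15·x + 9·x^2)·Dx^4  (order 4).
h: a_k = 0, 2, 11/2, -25/6, 41/6, -182/15, …
ICs: h(0) = 0, h′(0) = 2, h′′(0) = 11, h′′′(0) = -25.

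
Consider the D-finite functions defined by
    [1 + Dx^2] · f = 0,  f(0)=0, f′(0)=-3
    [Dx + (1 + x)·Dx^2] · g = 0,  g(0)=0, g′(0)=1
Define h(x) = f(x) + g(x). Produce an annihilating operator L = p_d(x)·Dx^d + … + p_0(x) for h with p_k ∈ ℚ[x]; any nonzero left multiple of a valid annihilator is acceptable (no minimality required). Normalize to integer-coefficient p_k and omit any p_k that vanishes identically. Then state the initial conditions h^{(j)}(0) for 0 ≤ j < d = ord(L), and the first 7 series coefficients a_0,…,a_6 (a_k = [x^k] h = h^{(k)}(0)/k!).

f: a_k = 0, -3, 0, 1/2, 0, -1/40, 0, …
g: a_k = 0, 1, -1/2, 1/3, -1/4, 1/5, -1/6, …
f+g: L₀ = lclm(L_f,L_g), ord ≤ 2+2.
L = (7 + 2·x + x^2)·Dx + (3 + 5·x + 3·x^2 + x^3)·Dx^2 + (7 + 2·x + x^2)·Dx^3 + (3 + 5·x + 3·x^2 + x^3)·Dx^4  (order 4).
h: a_k = 0, -2, -1/2, 5/6, -1/4, 7/40, -1/6, …
ICs: h(0) = 0, h′(0) = -2, h′′(0) = -1, h′′′(0) = 5.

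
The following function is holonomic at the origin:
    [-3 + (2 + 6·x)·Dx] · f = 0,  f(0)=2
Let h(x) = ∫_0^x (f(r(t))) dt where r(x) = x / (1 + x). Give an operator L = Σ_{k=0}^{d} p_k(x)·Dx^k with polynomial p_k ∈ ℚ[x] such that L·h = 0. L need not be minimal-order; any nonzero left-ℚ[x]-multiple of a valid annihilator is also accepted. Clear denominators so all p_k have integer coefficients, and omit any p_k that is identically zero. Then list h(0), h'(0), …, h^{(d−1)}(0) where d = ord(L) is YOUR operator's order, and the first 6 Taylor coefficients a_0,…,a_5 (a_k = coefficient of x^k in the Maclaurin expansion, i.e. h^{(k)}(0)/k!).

L = -3·Dx + (2 + 10·x + 8·x^2)·Dx^2  (order 2).
h: a_k = 0, 2, 3/2, -7/4, 87/32, -1677/320, …
ICs: h(0) = 0, h′(0) = 2.

f: a_k = 2, 3, -9/4, 27/8, -405/64, 1701/128, …
Change of var in L_f (x↦r) gives L₀.
h=∫h₀ ⇒ L = L₀·Dx.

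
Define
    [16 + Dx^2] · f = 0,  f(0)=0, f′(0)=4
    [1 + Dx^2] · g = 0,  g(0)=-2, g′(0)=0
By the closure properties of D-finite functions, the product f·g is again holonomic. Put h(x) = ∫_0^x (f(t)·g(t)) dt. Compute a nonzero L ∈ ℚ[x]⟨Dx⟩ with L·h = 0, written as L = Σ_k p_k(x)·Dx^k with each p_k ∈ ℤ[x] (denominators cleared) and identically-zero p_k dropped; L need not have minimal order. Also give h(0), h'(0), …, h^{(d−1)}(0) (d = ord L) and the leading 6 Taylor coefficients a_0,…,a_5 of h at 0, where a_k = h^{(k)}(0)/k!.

L = 225·Dx + 34·Dx^3 + Dx^5  (order 5).
h: a_k = 0, 0, -4, 0, 19/3, 0, …
ICs: h(0) = 0, h′(0) = 0, h′′(0) = -8, h′′′(0) = 0, h′′′′(0) = 152.

f: a_k = 0, 4, 0, -32/3, 0, 128/15, …
g: a_k = -2, 0, 1, 0, -1/12, 0, …
f·g: L₀ = L_f ⊗_s L_g, ord ≤ 2·2.
∫: right-multiply L₀ by Dx.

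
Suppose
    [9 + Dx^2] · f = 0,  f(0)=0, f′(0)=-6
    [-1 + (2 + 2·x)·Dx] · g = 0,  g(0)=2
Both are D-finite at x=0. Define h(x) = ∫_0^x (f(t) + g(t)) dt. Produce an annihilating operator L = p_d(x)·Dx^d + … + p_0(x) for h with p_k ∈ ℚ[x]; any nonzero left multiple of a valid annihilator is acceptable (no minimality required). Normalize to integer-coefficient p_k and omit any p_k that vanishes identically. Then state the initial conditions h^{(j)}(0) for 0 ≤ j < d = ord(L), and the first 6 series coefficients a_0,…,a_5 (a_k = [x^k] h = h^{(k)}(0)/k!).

L = (-351 - 648·x - 324·x^2)·Dx + (630 + 1926·x + 1944·x^2 + 648·x^3)·Dx^2 + (-39 - 72·x - 36·x^2)·Dx^3 + (70 + 214·x + 216·x^2 + 72·x^3)·Dx^4  (order 4).
h: a_k = 0, 2, -5/2, -1/12, 73/32, -1/64, …
ICs: h(0) = 0, h′(0) = 2, h′′(0) = -5, h′′′(0) = -1/2.

f: a_k = 0, -6, 0, 9, 0, -81/20, …
g: a_k = 2, 1, -1/4, 1/8, -5/64, 7/128, …
L₀ := lclm(L_f,L_g); ord L₀ ≤ 2+1.
h=∫₀ˣh₀: take L = L₀·Dx.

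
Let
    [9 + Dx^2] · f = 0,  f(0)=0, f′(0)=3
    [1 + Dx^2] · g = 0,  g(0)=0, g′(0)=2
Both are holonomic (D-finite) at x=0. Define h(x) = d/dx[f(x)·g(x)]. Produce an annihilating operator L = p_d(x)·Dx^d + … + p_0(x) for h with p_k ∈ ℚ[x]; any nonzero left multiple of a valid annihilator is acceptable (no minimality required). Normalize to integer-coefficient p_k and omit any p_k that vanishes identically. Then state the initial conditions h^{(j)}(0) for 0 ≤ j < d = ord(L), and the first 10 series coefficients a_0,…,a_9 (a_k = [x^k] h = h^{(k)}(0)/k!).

L = 64 + 20·Dx^2 + Dx^4  (order 4).
h: a_k = 0, 12, 0, -40, 0, 168/5, 0, -272/21, 0, 2728/945, …
ICs: h(0) = 0, h′(0) = 12, h′′(0) = 0, h′′′(0) = -240.

f: a_k = 0, 3, 0, -9/2, 0, 81/40, 0, -243/560, 0, 243/4480, …
g: a_k = 0, 2, 0, -1/3, 0, 1/60, 0, -1/2520, 0, 1/181440, …
h₀=f·g: eliminate ⇒ L₀, order ≤ 2·2.
h=h₀': d/dx-closure on L₀ ⇒ L.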